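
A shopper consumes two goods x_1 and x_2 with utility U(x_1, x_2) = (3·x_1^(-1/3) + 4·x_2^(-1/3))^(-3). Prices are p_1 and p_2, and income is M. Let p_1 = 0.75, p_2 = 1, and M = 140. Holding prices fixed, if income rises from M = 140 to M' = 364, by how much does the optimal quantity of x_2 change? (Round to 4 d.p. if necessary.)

Δx_2* = 128

MU_x_1 ∝ 3·x_1^(-4/3), MU_x_2 ∝ 4·x_2^(-4/3), so MRS = (3/4)·(x_2/x_1)^(4/3) = p_1/p_2.
Hence x_2/x_1 = ((4/3)·p_1/p_2)^(1/(4/3)), i.e. raised to the 0.75 power.
With the ratio pinned down, the budget gives x_1* = M/(p_1 + p_2·(x_2/x_1)) and x_2* = (x_2/x_1)·x_1*.
Numerically x_2/x_1 = 1, so x_1* = 140/(0.75 + 1·1) = 80 and x_2* = 1·80 = 80.
At M' = 364: x_2* = 208. Change: 208 − 80 = 128.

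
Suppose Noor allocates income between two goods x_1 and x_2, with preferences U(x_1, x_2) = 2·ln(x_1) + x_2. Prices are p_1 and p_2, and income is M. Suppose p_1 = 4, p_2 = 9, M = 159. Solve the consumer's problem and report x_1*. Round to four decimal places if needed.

x_1* = 4.5

Set MRS = p_1/p_2: (2/x_1)/1 = p_1/p_2.
So x_1*(p_1,p_2) = 2·p_2/p_1, independent of income; and x_2* = (M − 2·p_2)/p_2.
At the given prices: x_1* = 2·9/4 = 4.5.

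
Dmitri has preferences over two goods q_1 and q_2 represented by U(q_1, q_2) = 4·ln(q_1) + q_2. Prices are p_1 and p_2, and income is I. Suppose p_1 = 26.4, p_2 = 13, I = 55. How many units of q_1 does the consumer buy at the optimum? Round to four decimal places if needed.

MU_q_1 = 4/q_1, MU_q_2 = 1. Tangency: 4/q_1 = p_1/p_2.
So q_1*(p_1,p_2) = 4·p_2/p_1, independent of income; and q_2* = (I − 4·p_2)/p_2.
At the given prices: q_1* = 4·13/26.4 = 1.9697.

q_1* = 1.9697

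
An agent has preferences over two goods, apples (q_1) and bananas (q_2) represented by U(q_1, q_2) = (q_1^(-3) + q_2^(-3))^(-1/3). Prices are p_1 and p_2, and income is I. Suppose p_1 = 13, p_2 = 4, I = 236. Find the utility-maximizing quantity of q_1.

q_1* = 12.8465

MRS = MU_q_1/MU_q_2 = (q_2/q_1)^(4). Set equal to p_1/p_2.
Hence q_2/q_1 = (p_1/p_2)^(1/(4)), i.e. raised to the 0.25 power.
With the ratio pinned down, the budget gives q_1* = I/(p_1 + p_2·(q_2/q_1)) and q_2* = (q_2/q_1)·q_1*.
Numerically q_2/q_1 = 1.342675, so q_1* = 236/(13 + 4·1.342675) = 12.8465.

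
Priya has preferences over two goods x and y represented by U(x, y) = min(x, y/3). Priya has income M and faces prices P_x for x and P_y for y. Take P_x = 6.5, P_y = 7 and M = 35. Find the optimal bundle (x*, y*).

x* = 1.2727, y* = 3.8182

With perfect complements, no substitution: consume in ratio x:y = 1:3.
Budget: P_x·x + P_y·3·x = M, so (P_x + 3·P_y)·x = M.
Demand: x*(P_x,P_y,M) = M/(P_x + 3·P_y), y* = 3·M/(P_x + 3·P_y).
Here 6.5 + 3·7 = 27.5, giving x* = 1.2727 and y* = 3.8182.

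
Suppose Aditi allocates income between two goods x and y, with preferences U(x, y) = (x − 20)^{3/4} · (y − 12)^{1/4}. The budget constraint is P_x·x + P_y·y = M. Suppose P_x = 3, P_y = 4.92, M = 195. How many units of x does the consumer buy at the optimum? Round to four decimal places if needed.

MRS = 3·(y−12)/(x−20). Tangency with P_x/P_y gives y−12 = (1/3)·(P_x/P_y)·(x−20).
After buying the subsistence bundle (20, 12), a share 0.75 of the remaining income goes to x: x* = 20 + 0.75·(M − 20P_x − 12P_y)/P_x.
Discretionary income = 195 − 20·3 − 12·4.92 = 75.96; x* = 20 + 0.75·75.96/3 = 38.99.

x* = 38.99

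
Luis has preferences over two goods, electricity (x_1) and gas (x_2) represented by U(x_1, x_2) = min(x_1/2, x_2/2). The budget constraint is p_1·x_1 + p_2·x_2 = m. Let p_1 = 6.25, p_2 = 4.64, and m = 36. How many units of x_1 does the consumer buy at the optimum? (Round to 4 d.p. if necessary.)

Leontief preferences: the optimum is at the kink where x_1/2 = x_2/2, i.e. x_2 = x_1.
Budget: p_1·x_1 + p_2·x_1 = m, so (2·p_1 + 2·p_2)·x_1 = 2·m.
Demand: x_1*(p_1,p_2,m) = 2·m/(2·p_1 + 2·p_2), x_2* = 2·m/(2·p_1 + 2·p_2).
Here 2·6.25 + 2·4.64 = 21.78, giving x_1* = 3.3058.

x_1* = 3.3058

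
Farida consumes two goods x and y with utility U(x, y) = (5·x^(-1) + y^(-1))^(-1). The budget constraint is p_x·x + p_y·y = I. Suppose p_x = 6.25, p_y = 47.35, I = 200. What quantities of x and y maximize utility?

With the ratio pinned down, the budget gives x* = I/(p_x + p_y·(y/x)) and y* = (y/x)·x*.
Numerically y/x = 0.162478, so x* = 200/(6.25 + 47.35·0.162478) = 14.3438 and y* = 0.162478·14.3438 = 2.3305.

x* = 14.3438, y* = 2.3305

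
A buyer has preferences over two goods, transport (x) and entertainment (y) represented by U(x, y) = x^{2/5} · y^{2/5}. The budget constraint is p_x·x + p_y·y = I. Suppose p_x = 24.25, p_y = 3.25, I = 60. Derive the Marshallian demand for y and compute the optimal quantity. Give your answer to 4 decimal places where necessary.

y* = 9.2308

MU_x/MU_y = (0.4·y)/(0.4·x); tangency sets this equal to p_x/p_y.
So 0.4·p_y·y = 0.4·p_x·x; combined with the budget, a share 0.5 of income goes to x.
Demand: x*(p_x,p_y,I) = 0.5·I/p_x and y* = 0.5·I/p_y.
At p_x=24.25, p_y=3.25, I=60: y* = 0.5·60/3.25 = 9.2308.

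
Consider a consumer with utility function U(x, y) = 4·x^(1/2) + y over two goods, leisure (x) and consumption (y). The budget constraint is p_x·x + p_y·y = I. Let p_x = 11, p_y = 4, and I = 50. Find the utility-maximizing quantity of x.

Utility is quasi-linear in y; the FOC for x is 2/√x = p_x/p_y.
Solve: √x = 2·p_y/p_x, so x*(p_x,p_y) = (2·p_y/p_x)², and y* = (I − p_x·x*)/p_y.
Plugging in: x* = (2·4/11)² = 0.5289.

x* = 0.5289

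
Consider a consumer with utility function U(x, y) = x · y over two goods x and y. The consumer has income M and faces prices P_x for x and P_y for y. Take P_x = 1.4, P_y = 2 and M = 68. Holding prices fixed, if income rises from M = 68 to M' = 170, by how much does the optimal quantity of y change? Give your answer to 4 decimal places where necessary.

Δy* = 25.5

MU_x/MU_y = (y)/(x); tangency sets this equal to P_x/P_y.
So P_y·y = P_x·x; combined with the budget, a share 0.5 of income goes to x.
Demand: x*(P_x,P_y,M) = 0.5·M/P_x and y* = 0.5·M/P_y.
At P_x=1.4, P_y=2, M=68: y* = 0.5·68/2 = 17.
At M' = 170: y* = 42.5. Change: 42.5 − 17 = 25.5.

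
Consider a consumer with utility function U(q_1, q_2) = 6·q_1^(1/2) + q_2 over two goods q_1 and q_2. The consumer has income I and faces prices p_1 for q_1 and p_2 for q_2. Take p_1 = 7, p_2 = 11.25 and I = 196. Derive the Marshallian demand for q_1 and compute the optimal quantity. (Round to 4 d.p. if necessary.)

q_1* = 23.2462

Thus q_1* = (3·p_2/p_1)² — independent of I — with the rest of income spent on q_2.
Plugging in: q_1* = (3·11.25/7)² = 23.2462.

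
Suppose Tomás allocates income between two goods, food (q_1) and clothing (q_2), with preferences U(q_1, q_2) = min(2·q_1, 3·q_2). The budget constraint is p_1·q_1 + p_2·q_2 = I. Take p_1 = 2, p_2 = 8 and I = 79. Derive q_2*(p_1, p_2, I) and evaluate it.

q_2* = 7.1818

Demand: q_1*(p_1,p_2,I) = 3·I/(3·p_1 + 2·p_2), q_2* = 2·I/(3·p_1 + 2·p_2).
Here 3·2 + 2·8 = 22, giving q_2* = 7.1818.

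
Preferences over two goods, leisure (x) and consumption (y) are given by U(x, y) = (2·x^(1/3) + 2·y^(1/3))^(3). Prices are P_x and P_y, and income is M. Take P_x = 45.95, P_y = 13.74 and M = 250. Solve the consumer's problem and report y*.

y* = 11.7628

Substitute y = (y/x)·x into the budget: x* = M/(P_x + P_y·(y/x)).
Numerically y/x = 6.115728, so x* = 250/(45.95 + 13.74·6.115728) = 1.9234 and y* = 6.115728·1.9234 = 11.7628.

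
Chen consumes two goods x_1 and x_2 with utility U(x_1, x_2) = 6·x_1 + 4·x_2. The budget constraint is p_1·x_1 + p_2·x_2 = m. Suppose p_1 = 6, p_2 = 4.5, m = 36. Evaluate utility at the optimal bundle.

V = 36

Linear utility — the consumer picks whichever good has higher MU/price: 6/6 = 1 vs 4/4.5 = 0.8889.
x_1 gives more utility per dollar, so spend all income on x_1: x_1* = m/p_1, x_2* = 0.
Numerically: x_1* = 6, x_2* = 0.
Utility at the optimum: U(6, 0) = 36.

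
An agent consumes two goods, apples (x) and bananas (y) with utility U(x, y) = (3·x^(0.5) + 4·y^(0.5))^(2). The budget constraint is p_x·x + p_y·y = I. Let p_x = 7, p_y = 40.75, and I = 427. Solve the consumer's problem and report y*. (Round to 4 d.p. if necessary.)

From the CES first-order condition, (3/4)·(y/x)^(0.5) = p_x/p_y.
Solve for the ratio: y/x = [(4/3)·p_x/p_y]^(2).
With the ratio pinned down, the budget gives x* = I/(p_x + p_y·(y/x)) and y* = (y/x)·x*.
Numerically y/x = 0.052459, so x* = 427/(7 + 40.75·0.052459) = 46.7295 and y* = 0.052459·46.7295 = 2.4514.

y* = 2.4514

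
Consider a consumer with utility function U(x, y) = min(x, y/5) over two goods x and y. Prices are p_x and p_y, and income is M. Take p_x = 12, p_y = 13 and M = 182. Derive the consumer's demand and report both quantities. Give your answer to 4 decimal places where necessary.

With perfect complements, no substitution: consume in ratio x:y = 1:5.
Budget: p_x·x + p_y·5·x = M, so (p_x + 5·p_y)·x = M.
Demand: x*(p_x,p_y,M) = M/(p_x + 5·p_y), y* = 5·M/(p_x + 5·p_y).
Here 12 + 5·13 = 77, giving x* = 2.3636 and y* = 11.8182.

x* = 2.3636, y* = 11.8182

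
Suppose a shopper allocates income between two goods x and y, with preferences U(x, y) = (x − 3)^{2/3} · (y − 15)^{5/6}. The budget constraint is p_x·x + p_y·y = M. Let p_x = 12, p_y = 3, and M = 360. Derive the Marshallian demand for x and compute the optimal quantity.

x* = 13.3333

After buying the subsistence bundle (3, 15), a share 4/9 of the remaining income goes to x: x* = 3 + 4/9·(M − 3p_x − 15p_y)/p_x.
Discretionary income = 360 − 3·12 − 15·3 = 279; x* = 3 + 4/9·279/12 = 13.3333.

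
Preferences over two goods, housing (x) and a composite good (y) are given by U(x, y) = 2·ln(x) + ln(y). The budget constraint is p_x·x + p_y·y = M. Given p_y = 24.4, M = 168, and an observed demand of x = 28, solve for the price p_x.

p_x = 4

MU_x/MU_y = (2·y)/(x); tangency sets this equal to p_x/p_y.
Rearranging, p_y·y = (1/2)·p_x·x. Substituting into the budget gives p_x·x·(1 + (1/2)) = M.
Demand: x*(p_x,p_y,M) = 2/3·M/p_x and y* = 1/3·M/p_y.
Set x* = 28 in the demand function and solve for p_x: p_x = 4.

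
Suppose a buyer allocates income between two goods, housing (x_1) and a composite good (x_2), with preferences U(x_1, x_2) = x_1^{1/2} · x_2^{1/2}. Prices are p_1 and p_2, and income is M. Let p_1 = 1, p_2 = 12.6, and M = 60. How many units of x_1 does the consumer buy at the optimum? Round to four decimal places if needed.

x_1* = 30

At p_1=1, p_2=12.6, M=60: x_1* = 0.5·60/1 = 30.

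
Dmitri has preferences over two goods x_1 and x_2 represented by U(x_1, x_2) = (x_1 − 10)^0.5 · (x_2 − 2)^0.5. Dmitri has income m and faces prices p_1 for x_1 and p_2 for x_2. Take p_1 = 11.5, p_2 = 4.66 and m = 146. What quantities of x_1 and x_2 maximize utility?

MRS = (x_2−2)/(x_1−10). Tangency with p_1/p_2 gives x_2−2 = (p_1/p_2)·(x_1−10).
Substituting into the budget: x_1* = 10 + 0.5·(m − 10·p_1 − 2·p_2)/p_1, and x_2* = 2 + 0.5·(…)/p_2.
Discretionary income = 146 − 10·11.5 − 2·4.66 = 21.68; x_1* = 10 + 0.5·21.68/11.5 = 10.9426; x_2* = 2 + 0.5·21.68/4.66 = 4.3262.

x_1* = 10.9426, x_2* = 4.3262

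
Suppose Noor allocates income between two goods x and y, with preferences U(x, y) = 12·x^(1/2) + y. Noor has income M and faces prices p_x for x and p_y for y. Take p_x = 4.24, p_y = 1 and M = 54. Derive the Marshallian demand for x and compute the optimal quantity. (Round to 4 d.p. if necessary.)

x* = 2.0025

MU_x = 6/√x, MU_y = 1. Tangency: 6/√x = p_x/p_y.
Solve: √x = 6·p_y/p_x, so x*(p_x,p_y) = (6·p_y/p_x)², and y* = (M − p_x·x*)/p_y.
Plugging in: x* = (6·1/4.24)² = 2.0025.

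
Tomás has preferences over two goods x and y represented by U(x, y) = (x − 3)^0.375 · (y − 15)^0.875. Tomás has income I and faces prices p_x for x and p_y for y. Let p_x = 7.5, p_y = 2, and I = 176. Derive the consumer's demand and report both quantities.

Let x' = x−3, y' = y−15. MRS = (3/7)·y'/x' = p_x/p_y.
After buying the subsistence bundle (3, 15), a share 0.3 of the remaining income goes to x: x* = 3 + 0.3·(I − 3p_x − 15p_y)/p_x.
Discretionary income = 176 − 3·7.5 − 15·2 = 123.5; x* = 3 + 0.3·123.5/7.5 = 7.94; y* = 15 + 0.7·123.5/2 = 58.225.

x* = 7.94, y* = 58.225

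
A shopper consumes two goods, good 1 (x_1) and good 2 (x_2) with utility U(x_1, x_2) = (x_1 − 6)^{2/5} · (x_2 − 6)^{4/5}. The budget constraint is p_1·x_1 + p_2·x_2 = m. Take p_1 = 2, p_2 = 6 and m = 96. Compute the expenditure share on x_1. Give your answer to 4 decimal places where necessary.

share on x_1 = 0.2917

Let x_1' = x_1−6, x_2' = x_2−6. MRS = (1/2)·x_2'/x_1' = p_1/p_2.
Substituting into the budget: x_1* = 6 + 1/3·(m − 6·p_1 − 6·p_2)/p_1, and x_2* = 6 + 2/3·(…)/p_2.
Discretionary income = 96 − 6·2 − 6·6 = 48; x_1* = 6 + 1/3·48/2 = 14; x_2* = 6 + 2/3·48/6 = 11.3333.
Expenditure on x_1: 2·14 = 28; share = 0.2917.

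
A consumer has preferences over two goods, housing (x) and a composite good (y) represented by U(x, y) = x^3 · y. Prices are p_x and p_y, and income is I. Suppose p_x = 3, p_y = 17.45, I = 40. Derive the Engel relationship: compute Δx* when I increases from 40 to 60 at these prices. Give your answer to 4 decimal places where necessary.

The MRS is 3·y/x. Set MRS = p_x/p_y.
So 3·p_y·y = p_x·x; combined with the budget, a share 0.75 of income goes to x.
Demand: x*(p_x,p_y,I) = 0.75·I/p_x and y* = 0.25·I/p_y.
At p_x=3, p_y=17.45, I=40: x* = 0.75·40/3 = 10.
At I' = 60: x* = 15. Change: 15 − 10 = 5.

Δx* = 5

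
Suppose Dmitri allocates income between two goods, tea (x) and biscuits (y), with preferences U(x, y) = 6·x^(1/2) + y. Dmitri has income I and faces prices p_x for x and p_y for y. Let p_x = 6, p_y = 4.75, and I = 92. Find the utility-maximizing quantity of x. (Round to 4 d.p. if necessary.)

Set MRS = p_x/p_y: 3·x^(−1/2) = p_x/p_y.
Thus x* = (3·p_y/p_x)² — independent of I — with the rest of income spent on y.
Plugging in: x* = (3·4.75/6)² = 5.6406.

x* = 5.6406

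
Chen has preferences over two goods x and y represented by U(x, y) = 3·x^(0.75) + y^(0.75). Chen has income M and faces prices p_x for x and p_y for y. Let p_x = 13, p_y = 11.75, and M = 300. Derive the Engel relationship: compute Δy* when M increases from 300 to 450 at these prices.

Substitute y = (y/x)·x into the budget: x* = M/(p_x + p_y·(y/x)).
Numerically y/x = 0.018499, so x* = 300/(13 + 11.75·0.018499) = 22.6974 and y* = 0.018499·22.6974 = 0.4199.
At M' = 450: y* = 0.6298. Change: 0.6298 − 0.4199 = 0.2099.

Δy* = 0.2099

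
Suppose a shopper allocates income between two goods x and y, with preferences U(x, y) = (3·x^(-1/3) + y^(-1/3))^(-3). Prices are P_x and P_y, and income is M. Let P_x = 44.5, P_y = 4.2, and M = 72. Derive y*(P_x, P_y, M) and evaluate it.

MU_x ∝ 3·x^(-4/3), MU_y ∝ y^(-4/3), so MRS = 3·(y/x)^(4/3) = P_x/P_y.
Solve for the ratio: y/x = [(1/3)·P_x/P_y]^(0.75).
With the ratio pinned down, the budget gives x* = M/(P_x + P_y·(y/x)) and y* = (y/x)·x*.
Numerically y/x = 2.576274, so x* = 72/(44.5 + 4.2·2.576274) = 1.3015 and y* = 2.576274·1.3015 = 3.353.

y* = 3.353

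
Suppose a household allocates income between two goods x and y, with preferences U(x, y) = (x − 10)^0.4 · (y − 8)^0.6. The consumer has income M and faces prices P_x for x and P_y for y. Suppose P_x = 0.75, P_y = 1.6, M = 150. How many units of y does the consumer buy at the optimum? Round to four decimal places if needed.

After buying the subsistence bundle (10, 8), a share 0.4 of the remaining income goes to x: x* = 10 + 0.4·(M − 10P_x − 8P_y)/P_x.
Discretionary income = 150 − 10·0.75 − 8·1.6 = 129.7; y* = 8 + 0.6·129.7/1.6 = 56.6375.

y* = 56.6375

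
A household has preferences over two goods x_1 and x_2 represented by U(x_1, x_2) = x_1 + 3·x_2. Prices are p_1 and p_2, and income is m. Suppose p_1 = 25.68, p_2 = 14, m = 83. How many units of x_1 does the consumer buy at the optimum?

x_1* = 0

Perfect substitutes: compare marginal utility per dollar. 1/p_1 vs 3/p_2 → 0.0389 vs 0.2143.
x_2 gives more utility per dollar, so spend all income on x_2: x_2* = m/p_2, x_1* = 0.
Numerically: x_1* = 0, x_2* = 5.9286.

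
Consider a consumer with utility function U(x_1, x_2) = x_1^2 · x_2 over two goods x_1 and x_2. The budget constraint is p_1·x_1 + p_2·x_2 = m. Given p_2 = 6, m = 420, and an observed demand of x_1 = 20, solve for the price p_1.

The MRS is 2·x_2/x_1. Set MRS = p_1/p_2.
So 2·p_2·x_2 = p_1·x_1; combined with the budget, a share 2/3 of income goes to x_1.
Demand: x_1*(p_1,p_2,m) = 2/3·m/p_1 and x_2* = 1/3·m/p_2.
Set x_1* = 20 in the demand function and solve for p_1: p_1 = 14.

p_1 = 14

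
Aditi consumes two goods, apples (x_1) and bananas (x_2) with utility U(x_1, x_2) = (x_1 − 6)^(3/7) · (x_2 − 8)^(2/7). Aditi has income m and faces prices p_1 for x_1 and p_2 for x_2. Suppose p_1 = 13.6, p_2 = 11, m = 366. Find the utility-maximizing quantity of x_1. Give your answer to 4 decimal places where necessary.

x_1* = 14.6647

Let x_1' = x_1−6, x_2' = x_2−8. MRS = (3/2)·x_2'/x_1' = p_1/p_2.
Substituting into the budget: x_1* = 6 + 0.6·(m − 6·p_1 − 8·p_2)/p_1, and x_2* = 8 + 0.4·(…)/p_2.
Discretionary income = 366 − 6·13.6 − 8·11 = 196.4; x_1* = 6 + 0.6·196.4/13.6 = 14.6647.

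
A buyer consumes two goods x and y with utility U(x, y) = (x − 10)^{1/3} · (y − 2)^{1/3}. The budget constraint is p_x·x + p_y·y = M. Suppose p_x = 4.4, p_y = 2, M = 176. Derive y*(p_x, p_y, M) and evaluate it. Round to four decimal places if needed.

y* = 34

This is Cobb-Douglas in (x−10, y−2): tangency gives 1/3·p_y·(y−2) = 1/3·p_x·(x−10).
After buying the subsistence bundle (10, 2), a share 0.5 of the remaining income goes to x: x* = 10 + 0.5·(M − 10p_x − 2p_y)/p_x.
Discretionary income = 176 − 10·4.4 − 2·2 = 128; y* = 2 + 0.5·128/2 = 34.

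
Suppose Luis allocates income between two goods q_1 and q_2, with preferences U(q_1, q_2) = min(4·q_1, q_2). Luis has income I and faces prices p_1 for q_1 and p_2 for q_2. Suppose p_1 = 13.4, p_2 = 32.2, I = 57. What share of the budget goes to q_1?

With perfect complements, no substitution: consume in ratio q_1:q_2 = 1:4.
Budget: p_1·q_1 + p_2·4·q_1 = I, so (p_1 + 4·p_2)·q_1 = I.
Demand: q_1*(p_1,p_2,I) = I/(p_1 + 4·p_2), q_2* = 4·I/(p_1 + 4·p_2).
Here 13.4 + 4·32.2 = 142.2, giving q_1* = 0.4008 and q_2* = 1.6034.
Expenditure on q_1: 13.4·0.4008 = 5.3713; share = 0.0942.

share on q_1 = 0.0942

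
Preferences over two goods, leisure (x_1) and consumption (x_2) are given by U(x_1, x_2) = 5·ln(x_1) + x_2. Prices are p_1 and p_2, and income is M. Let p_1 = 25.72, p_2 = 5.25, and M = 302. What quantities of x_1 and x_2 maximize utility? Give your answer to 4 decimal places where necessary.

MU_x_1 = 5/x_1, MU_x_2 = 1. Tangency: 5/x_1 = p_1/p_2.
So x_1*(p_1,p_2) = 5·p_2/p_1, independent of income; and x_2* = (M − 5·p_2)/p_2.
At the given prices: x_1* = 5·5.25/25.72 = 1.0206, and x_2* = 52.5238.

x_1* = 1.0206, x_2* = 52.5238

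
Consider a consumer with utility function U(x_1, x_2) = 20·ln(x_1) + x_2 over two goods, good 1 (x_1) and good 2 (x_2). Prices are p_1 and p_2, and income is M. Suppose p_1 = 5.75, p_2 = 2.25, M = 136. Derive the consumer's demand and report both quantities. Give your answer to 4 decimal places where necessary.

x_1* = 7.8261, x_2* = 40.4444

Set MRS = p_1/p_2: (20/x_1)/1 = p_1/p_2.
So x_1*(p_1,p_2) = 20·p_2/p_1, independent of income; and x_2* = (M − 20·p_2)/p_2.
At the given prices: x_1* = 20·2.25/5.75 = 7.8261, and x_2* = 40.4444.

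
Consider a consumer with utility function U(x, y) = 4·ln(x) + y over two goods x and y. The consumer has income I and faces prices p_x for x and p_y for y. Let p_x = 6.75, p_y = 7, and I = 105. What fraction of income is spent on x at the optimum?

MU_x = 4/x, MU_y = 1. Tangency: 4/x = p_x/p_y.
So x*(p_x,p_y) = 4·p_y/p_x, independent of income; and y* = (I − 4·p_y)/p_y.
At the given prices: x* = 4·7/6.75 = 4.1481, and y* = 11.
Expenditure on x: 6.75·4.1481 = 28; share = 0.2667.

share on x = 0.2667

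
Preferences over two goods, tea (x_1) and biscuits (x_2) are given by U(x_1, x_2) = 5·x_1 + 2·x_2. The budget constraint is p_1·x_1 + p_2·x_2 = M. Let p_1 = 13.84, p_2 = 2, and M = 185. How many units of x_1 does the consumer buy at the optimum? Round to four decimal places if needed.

x_1* = 0

Perfect substitutes: compare marginal utility per dollar. 5/p_1 vs 2/p_2 → 0.3613 vs 1.
x_2 gives more utility per dollar, so spend all income on x_2: x_2* = M/p_2, x_1* = 0.
Numerically: x_1* = 0, x_2* = 92.5.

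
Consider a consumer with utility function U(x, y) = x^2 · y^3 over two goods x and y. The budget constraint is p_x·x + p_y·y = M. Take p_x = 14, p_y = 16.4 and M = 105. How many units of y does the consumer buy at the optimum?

y* = 3.8415

MU_x/MU_y = (2·y)/(3·x); tangency sets this equal to p_x/p_y.
Rearranging, p_y·y = (3/2)·p_x·x. Substituting into the budget gives p_x·x·(1 + (3/2)) = M.
Demand: x*(p_x,p_y,M) = 0.4·M/p_x and y* = 0.6·M/p_y.
At p_x=14, p_y=16.4, M=105: y* = 0.6·105/16.4 = 3.8415.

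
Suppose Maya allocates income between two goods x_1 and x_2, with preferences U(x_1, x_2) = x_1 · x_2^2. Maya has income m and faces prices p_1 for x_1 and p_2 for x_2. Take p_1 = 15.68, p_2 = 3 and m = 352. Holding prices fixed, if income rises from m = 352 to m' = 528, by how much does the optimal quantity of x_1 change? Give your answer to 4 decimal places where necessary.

Demand: x_1*(p_1,p_2,m) = 1/3·m/p_1 and x_2* = 2/3·m/p_2.
At p_1=15.68, p_2=3, m=352: x_1* = 1/3·352/15.68 = 7.483.
At m' = 528: x_1* = 11.2245. Change: 11.2245 − 7.483 = 3.7415.

Δx_1* = 3.7415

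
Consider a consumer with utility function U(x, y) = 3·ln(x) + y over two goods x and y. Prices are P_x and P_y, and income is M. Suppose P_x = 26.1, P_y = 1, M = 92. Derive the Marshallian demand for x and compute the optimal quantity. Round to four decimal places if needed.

x* = 0.1149

Set MRS = P_x/P_y: (3/x)/1 = P_x/P_y.
So x*(P_x,P_y) = 3·P_y/P_x, independent of income; and y* = (M − 3·P_y)/P_y.
At the given prices: x* = 3·1/26.1 = 0.1149.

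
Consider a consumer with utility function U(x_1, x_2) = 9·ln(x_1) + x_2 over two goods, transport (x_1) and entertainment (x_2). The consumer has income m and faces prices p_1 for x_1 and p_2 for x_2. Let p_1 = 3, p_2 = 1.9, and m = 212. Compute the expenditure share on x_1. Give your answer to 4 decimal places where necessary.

share on x_1 = 0.0807

MU_x_1 = 9/x_1, MU_x_2 = 1. Tangency: 9/x_1 = p_1/p_2.
So x_1*(p_1,p_2) = 9·p_2/p_1, independent of income; and x_2* = (m − 9·p_2)/p_2.
At the given prices: x_1* = 9·1.9/3 = 5.7, and x_2* = 102.5789.
Expenditure on x_1: 3·5.7 = 17.1; share = 0.0807.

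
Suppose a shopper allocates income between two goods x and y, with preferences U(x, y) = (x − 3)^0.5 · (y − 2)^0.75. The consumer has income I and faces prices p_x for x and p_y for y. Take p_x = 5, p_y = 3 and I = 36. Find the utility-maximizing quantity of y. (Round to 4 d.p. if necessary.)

y* = 5

MRS = (2/3)·(y−2)/(x−3). Tangency with p_x/p_y gives y−2 = (3/2)·(p_x/p_y)·(x−3).
After buying the subsistence bundle (3, 2), a share 0.4 of the remaining income goes to x: x* = 3 + 0.4·(I − 3p_x − 2p_y)/p_x.
Discretionary income = 36 − 3·5 − 2·3 = 15; y* = 2 + 0.6·15/3 = 5.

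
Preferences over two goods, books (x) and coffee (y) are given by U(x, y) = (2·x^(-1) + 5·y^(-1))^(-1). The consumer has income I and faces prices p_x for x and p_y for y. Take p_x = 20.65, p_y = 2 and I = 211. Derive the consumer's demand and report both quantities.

MRS = MU_x/MU_y = (2/5)·(y/x)^(2). Set equal to p_x/p_y.
Solve for the ratio: y/x = [(5/2)·p_x/p_y]^(0.5).
With the ratio pinned down, the budget gives x* = I/(p_x + p_y·(y/x)) and y* = (y/x)·x*.
Numerically y/x = 5.0806, so x* = 211/(20.65 + 2·5.0806) = 6.8482 and y* = 5.0806·6.8482 = 34.7928.

x* = 6.8482, y* = 34.7928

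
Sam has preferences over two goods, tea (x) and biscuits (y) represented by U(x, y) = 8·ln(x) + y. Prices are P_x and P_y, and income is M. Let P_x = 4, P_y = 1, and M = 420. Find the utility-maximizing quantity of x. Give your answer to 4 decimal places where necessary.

x* = 2

Set MRS = P_x/P_y: (8/x)/1 = P_x/P_y.
So x*(P_x,P_y) = 8·P_y/P_x, independent of income; and y* = (M − 8·P_y)/P_y.
At the given prices: x* = 8·1/4 = 2.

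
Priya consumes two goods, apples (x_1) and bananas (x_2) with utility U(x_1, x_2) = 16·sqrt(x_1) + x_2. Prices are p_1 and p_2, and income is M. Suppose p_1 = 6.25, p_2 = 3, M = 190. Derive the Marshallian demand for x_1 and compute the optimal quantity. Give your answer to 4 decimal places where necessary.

x_1* = 14.7456

Set MRS = p_1/p_2: 8·x_1^(−1/2) = p_1/p_2.
Thus x_1* = (8·p_2/p_1)² — independent of M — with the rest of income spent on x_2.
Plugging in: x_1* = (8·3/6.25)² = 14.7456.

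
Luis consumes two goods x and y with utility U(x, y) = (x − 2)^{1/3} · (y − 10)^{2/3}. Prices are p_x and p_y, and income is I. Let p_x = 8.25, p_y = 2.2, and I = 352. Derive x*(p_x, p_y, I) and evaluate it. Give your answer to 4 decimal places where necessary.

x* = 14.6667

This is Cobb-Douglas in (x−2, y−10): tangency gives 1/3·p_y·(y−10) = 2/3·p_x·(x−2).
Substituting into the budget: x* = 2 + 1/3·(I − 2·p_x − 10·p_y)/p_x, and y* = 10 + 2/3·(…)/p_y.
Discretionary income = 352 − 2·8.25 − 10·2.2 = 313.5; x* = 2 + 1/3·313.5/8.25 = 14.6667.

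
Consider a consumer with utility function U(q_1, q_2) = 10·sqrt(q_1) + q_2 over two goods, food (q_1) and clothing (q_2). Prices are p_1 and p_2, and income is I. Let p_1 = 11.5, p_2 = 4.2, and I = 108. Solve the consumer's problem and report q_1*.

q_1* = 3.3346

Utility is quasi-linear in q_2; the FOC for q_1 is 5/√q_1 = p_1/p_2.
Thus q_1* = (5·p_2/p_1)² — independent of I — with the rest of income spent on q_2.
Plugging in: q_1* = (5·4.2/11.5)² = 3.3346.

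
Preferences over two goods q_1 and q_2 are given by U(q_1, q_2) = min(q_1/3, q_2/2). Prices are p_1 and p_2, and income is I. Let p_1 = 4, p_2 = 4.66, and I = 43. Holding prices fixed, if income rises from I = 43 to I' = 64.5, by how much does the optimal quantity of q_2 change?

With perfect complements, no substitution: consume in ratio q_1:q_2 = 3:2.
Budget: p_1·q_1 + p_2·(2/3)·q_1 = I, so (3·p_1 + 2·p_2)·q_1 = 3·I.
Demand: q_1*(p_1,p_2,I) = 3·I/(3·p_1 + 2·p_2), q_2* = 2·I/(3·p_1 + 2·p_2).
Here 3·4 + 2·4.66 = 21.32, giving q_2* = 4.0338.
At I' = 64.5: q_2* = 6.0507. Change: 6.0507 − 4.0338 = 2.0169.

Δq_2* = 2.0169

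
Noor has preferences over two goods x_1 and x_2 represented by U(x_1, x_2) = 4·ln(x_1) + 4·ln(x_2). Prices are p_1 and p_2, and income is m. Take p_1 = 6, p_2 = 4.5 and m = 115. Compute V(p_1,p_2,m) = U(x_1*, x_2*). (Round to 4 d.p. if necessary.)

The MRS is x_2/x_1. Set MRS = p_1/p_2.
Rearranging, p_2·x_2 = p_1·x_1. Substituting into the budget gives p_1·x_1·(1 + 1) = m.
Demand: x_1*(p_1,p_2,m) = 0.5·m/p_1 and x_2* = 0.5·m/p_2.
At p_1=6, p_2=4.5, m=115: x_1* = 0.5·115/6 = 9.5833, x_2* = 12.7778.
Utility at the optimum: U(9.5833, 12.7778) = 19.2309.

V = 19.2309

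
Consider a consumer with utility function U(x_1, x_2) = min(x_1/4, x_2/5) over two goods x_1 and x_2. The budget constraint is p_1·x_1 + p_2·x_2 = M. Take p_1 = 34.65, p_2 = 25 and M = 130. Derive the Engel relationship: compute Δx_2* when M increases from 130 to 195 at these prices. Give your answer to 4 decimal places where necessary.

Demand: x_1*(p_1,p_2,M) = 4·M/(4·p_1 + 5·p_2), x_2* = 5·M/(4·p_1 + 5·p_2).
Here 4·34.65 + 5·25 = 263.6, giving x_2* = 2.4659.
At M' = 195: x_2* = 3.6988. Change: 3.6988 − 2.4659 = 1.2329.

Δx_2* = 1.2329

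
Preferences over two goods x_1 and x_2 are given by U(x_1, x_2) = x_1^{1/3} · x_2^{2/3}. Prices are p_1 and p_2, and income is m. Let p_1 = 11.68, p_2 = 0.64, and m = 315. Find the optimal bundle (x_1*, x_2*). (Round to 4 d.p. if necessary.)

x_1* = 8.9897, x_2* = 328.125

The MRS is (1/2)·x_2/x_1. Set MRS = p_1/p_2.
Rearranging, p_2·x_2 = 2·p_1·x_1. Substituting into the budget gives p_1·x_1·(1 + 2) = m.
Demand: x_1*(p_1,p_2,m) = 1/3·m/p_1 and x_2* = 2/3·m/p_2.
At p_1=11.68, p_2=0.64, m=315: x_1* = 1/3·315/11.68 = 8.9897, x_2* = 328.125.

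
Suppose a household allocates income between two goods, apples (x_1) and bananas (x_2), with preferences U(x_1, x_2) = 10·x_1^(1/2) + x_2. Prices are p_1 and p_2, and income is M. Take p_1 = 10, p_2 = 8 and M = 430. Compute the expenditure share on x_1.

Solve: √x_1 = 5·p_2/p_1, so x_1*(p_1,p_2) = (5·p_2/p_1)², and x_2* = (M − p_1·x_1*)/p_2.
Plugging in: x_1* = (5·8/10)² = 16, x_2* = 33.75.
Expenditure on x_1: 10·16 = 160; share = 0.3721.

share on x_1 = 0.3721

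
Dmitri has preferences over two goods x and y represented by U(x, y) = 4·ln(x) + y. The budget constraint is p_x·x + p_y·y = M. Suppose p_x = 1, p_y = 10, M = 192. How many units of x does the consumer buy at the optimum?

x* = 40

So x*(p_x,p_y) = 4·p_y/p_x, independent of income; and y* = (M − 4·p_y)/p_y.
At the given prices: x* = 4·10/1 = 40.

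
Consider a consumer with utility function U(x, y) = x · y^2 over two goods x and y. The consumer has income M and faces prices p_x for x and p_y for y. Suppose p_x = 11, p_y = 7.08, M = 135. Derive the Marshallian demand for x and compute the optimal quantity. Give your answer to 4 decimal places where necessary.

x* = 4.0909

Tangency: MRS = (1/2)·y/x = p_x/p_y.
Rearranging, p_y·y = 2·p_x·x. Substituting into the budget gives p_x·x·(1 + 2) = M.
Demand: x*(p_x,p_y,M) = 1/3·M/p_x and y* = 2/3·M/p_y.
At p_x=11, p_y=7.08, M=135: x* = 1/3·135/11 = 4.0909.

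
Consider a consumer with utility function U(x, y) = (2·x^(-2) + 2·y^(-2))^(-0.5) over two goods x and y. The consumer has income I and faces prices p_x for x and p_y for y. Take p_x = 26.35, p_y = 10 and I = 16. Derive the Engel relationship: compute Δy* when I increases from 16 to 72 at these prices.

MU_x ∝ 2·x^(-3), MU_y ∝ 2·y^(-3), so MRS = (y/x)^(3) = p_x/p_y.
Solve for the ratio: y/x = [p_x/p_y]^(1/3).
With the ratio pinned down, the budget gives x* = I/(p_x + p_y·(y/x)) and y* = (y/x)·x*.
Numerically y/x = 1.381212, so x* = 16/(26.35 + 10·1.381212) = 0.3984 and y* = 1.381212·0.3984 = 0.5503.
At I' = 72: y* = 2.4761. Change: 2.4761 − 0.5503 = 1.9259.

Δy* = 1.9259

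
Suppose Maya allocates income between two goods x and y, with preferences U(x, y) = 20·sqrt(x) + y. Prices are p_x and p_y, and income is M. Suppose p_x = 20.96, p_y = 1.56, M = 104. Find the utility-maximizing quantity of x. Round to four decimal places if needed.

x* = 0.5539

Thus x* = (10·p_y/p_x)² — independent of M — with the rest of income spent on y.
Plugging in: x* = (10·1.56/20.96)² = 0.5539.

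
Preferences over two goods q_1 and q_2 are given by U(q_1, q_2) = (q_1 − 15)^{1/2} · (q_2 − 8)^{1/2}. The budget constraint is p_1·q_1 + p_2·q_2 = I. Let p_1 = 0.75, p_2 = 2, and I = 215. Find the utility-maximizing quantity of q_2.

MRS = (q_2−8)/(q_1−15). Tangency with p_1/p_2 gives q_2−8 = (p_1/p_2)·(q_1−15).
Substituting into the budget: q_1* = 15 + 0.5·(I − 15·p_1 − 8·p_2)/p_1, and q_2* = 8 + 0.5·(…)/p_2.
Discretionary income = 215 − 15·0.75 − 8·2 = 187.75; q_2* = 8 + 0.5·187.75/2 = 54.9375.

q_2* = 54.9375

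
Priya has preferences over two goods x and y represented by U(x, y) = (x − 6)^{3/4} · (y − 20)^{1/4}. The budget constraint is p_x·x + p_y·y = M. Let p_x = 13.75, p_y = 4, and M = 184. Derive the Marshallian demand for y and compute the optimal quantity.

y* = 21.3438

Discretionary income = 184 − 6·13.75 − 20·4 = 21.5; y* = 20 + 0.25·21.5/4 = 21.3438.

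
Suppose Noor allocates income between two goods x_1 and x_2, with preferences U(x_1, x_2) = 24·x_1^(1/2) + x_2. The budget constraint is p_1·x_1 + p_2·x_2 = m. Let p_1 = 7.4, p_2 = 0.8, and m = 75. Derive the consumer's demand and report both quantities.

x_1* = 1.683, x_2* = 78.1824

Solve: √x_1 = 12·p_2/p_1, so x_1*(p_1,p_2) = (12·p_2/p_1)², and x_2* = (m − p_1·x_1*)/p_2.
Plugging in: x_1* = (12·0.8/7.4)² = 1.683, x_2* = 78.1824.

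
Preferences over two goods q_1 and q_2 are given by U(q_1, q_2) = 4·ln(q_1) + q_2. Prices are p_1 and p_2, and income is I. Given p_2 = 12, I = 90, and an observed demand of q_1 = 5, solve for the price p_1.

Set MRS = p_1/p_2: (4/q_1)/1 = p_1/p_2.
So q_1*(p_1,p_2) = 4·p_2/p_1, independent of income; and q_2* = (I − 4·p_2)/p_2.
Set q_1* = 5 in the demand function and solve for p_1: p_1 = 9.6.

p_1 = 9.6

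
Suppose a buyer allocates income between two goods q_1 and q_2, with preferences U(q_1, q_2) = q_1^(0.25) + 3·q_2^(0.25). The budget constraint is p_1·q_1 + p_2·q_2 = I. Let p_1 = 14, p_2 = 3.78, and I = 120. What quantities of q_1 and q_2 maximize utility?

q_1* = 1.114, q_2* = 27.6201

MRS = MU_q_1/MU_q_2 = (1/3)·(q_2/q_1)^(0.75). Set equal to p_1/p_2.
Solve for the ratio: q_2/q_1 = [3·p_1/p_2]^(4/3).
With the ratio pinned down, the budget gives q_1* = I/(p_1 + p_2·(q_2/q_1)) and q_2* = (q_2/q_1)·q_1*.
Numerically q_2/q_1 = 24.793813, so q_1* = 120/(14 + 3.78·24.793813) = 1.114 and q_2* = 24.793813·1.114 = 27.6201.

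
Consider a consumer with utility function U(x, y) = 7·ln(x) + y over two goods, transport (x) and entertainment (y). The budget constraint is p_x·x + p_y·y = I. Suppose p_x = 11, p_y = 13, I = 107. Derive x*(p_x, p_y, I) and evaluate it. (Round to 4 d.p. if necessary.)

x* = 8.2727

Set MRS = p_x/p_y: (7/x)/1 = p_x/p_y.
So x*(p_x,p_y) = 7·p_y/p_x, independent of income; and y* = (I − 7·p_y)/p_y.
At the given prices: x* = 7·13/11 = 8.2727.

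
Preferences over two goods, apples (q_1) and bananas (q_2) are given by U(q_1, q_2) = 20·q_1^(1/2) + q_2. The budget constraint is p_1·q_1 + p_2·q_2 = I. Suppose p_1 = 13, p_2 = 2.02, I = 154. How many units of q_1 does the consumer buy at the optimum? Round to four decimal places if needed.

Plugging in: q_1* = (10·2.02/13)² = 2.4144.

q_1* = 2.4144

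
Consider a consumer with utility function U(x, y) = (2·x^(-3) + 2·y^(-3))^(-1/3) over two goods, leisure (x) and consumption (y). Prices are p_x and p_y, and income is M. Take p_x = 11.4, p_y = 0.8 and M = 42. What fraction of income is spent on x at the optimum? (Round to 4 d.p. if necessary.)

share on x = 0.88

MU_x ∝ 2·x^(-4), MU_y ∝ 2·y^(-4), so MRS = (y/x)^(4) = p_x/p_y.
Hence y/x = (p_x/p_y)^(1/(4)), i.e. raised to the 0.25 power.
Substitute y = (y/x)·x into the budget: x* = M/(p_x + p_y·(y/x)).
Numerically y/x = 1.942915, so x* = 42/(11.4 + 0.8·1.942915) = 3.2422 and y* = 1.942915·3.2422 = 6.2992.
Expenditure on x: 11.4·3.2422 = 36.9606; share = 0.88.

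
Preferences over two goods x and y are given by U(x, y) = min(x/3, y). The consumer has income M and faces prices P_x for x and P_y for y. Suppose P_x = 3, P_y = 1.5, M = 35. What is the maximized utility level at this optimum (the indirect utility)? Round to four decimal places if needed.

Leontief preferences: the optimum is at the kink where x/3 = y/1, i.e. y = (1/3)·x.
Budget: P_x·x + P_y·(1/3)·x = M, so (3·P_x + P_y)·x = 3·M.
Demand: x*(P_x,P_y,M) = 3·M/(3·P_x + P_y), y* = M/(3·P_x + P_y).
Here 3·3 + 1.5 = 10.5, giving x* = 10 and y* = 3.3333.
Utility at the optimum: U(10, 3.3333) = 3.3333.

V = 3.3333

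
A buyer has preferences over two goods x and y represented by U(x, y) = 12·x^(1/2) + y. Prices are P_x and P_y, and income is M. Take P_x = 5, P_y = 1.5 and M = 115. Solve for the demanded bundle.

x* = 3.24, y* = 65.8667

MU_x = 6/√x, MU_y = 1. Tangency: 6/√x = P_x/P_y.
Solve: √x = 6·P_y/P_x, so x*(P_x,P_y) = (6·P_y/P_x)², and y* = (M − P_x·x*)/P_y.
Plugging in: x* = (6·1.5/5)² = 3.24, y* = 65.8667.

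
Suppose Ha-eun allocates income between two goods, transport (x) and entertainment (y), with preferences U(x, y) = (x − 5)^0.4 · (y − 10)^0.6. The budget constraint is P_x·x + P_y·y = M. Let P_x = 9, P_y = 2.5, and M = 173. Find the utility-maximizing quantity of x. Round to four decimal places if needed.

Discretionary income = 173 − 5·9 − 10·2.5 = 103; x* = 5 + 0.4·103/9 = 9.5778.

x* = 9.5778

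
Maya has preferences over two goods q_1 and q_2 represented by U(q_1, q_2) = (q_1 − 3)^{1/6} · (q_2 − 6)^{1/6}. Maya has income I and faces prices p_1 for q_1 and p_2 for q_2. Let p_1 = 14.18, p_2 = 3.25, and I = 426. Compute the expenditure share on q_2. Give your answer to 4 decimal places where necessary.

share on q_2 = 0.473

Discretionary income = 426 − 3·14.18 − 6·3.25 = 363.96; q_1* = 3 + 0.5·363.96/14.18 = 15.8336; q_2* = 6 + 0.5·363.96/3.25 = 61.9938.
Expenditure on q_2: 3.25·61.9938 = 201.48; share = 0.473.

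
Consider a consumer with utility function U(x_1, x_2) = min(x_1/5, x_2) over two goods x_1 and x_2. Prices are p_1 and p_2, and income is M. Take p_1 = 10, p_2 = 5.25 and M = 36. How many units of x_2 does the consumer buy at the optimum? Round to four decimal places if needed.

x_2* = 0.6516

Leontief preferences: the optimum is at the kink where x_1/5 = x_2/1, i.e. x_2 = (1/5)·x_1.
Budget: p_1·x_1 + p_2·(1/5)·x_1 = M, so (5·p_1 + p_2)·x_1 = 5·M.
Demand: x_1*(p_1,p_2,M) = 5·M/(5·p_1 + p_2), x_2* = M/(5·p_1 + p_2).
Here 5·10 + 5.25 = 55.25, giving x_2* = 0.6516.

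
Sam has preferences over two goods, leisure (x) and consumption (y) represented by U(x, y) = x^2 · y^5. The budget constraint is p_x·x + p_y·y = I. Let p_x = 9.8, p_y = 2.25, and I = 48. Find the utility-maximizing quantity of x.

x* = 1.3994

Tangency: MRS = (2/5)·y/x = p_x/p_y.
Rearranging, p_y·y = (5/2)·p_x·x. Substituting into the budget gives p_x·x·(1 + (5/2)) = I.
Demand: x*(p_x,p_y,I) = 2/7·I/p_x and y* = 5/7·I/p_y.
At p_x=9.8, p_y=2.25, I=48: x* = 2/7·48/9.8 = 1.3994.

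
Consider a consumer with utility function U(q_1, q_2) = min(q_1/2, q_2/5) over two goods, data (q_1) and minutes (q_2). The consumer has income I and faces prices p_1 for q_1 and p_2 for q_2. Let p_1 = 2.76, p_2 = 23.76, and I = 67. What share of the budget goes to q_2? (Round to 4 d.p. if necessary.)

With perfect complements, no substitution: consume in ratio q_1:q_2 = 2:5.
Budget: p_1·q_1 + p_2·(5/2)·q_1 = I, so (2·p_1 + 5·p_2)·q_1 = 2·I.
Demand: q_1*(p_1,p_2,I) = 2·I/(2·p_1 + 5·p_2), q_2* = 5·I/(2·p_1 + 5·p_2).
Here 2·2.76 + 5·23.76 = 124.32, giving q_1* = 1.0779 and q_2* = 2.6947.
Expenditure on q_2: 23.76·2.6947 = 64.0251; share = 0.9556.

share on q_2 = 0.9556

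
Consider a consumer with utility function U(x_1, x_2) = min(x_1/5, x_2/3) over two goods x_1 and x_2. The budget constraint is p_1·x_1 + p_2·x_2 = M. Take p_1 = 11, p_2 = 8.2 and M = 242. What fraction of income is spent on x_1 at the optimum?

share on x_1 = 0.691

With perfect complements, no substitution: consume in ratio x_1:x_2 = 5:3.
Budget: p_1·x_1 + p_2·(3/5)·x_1 = M, so (5·p_1 + 3·p_2)·x_1 = 5·M.
Demand: x_1*(p_1,p_2,M) = 5·M/(5·p_1 + 3·p_2), x_2* = 3·M/(5·p_1 + 3·p_2).
Here 5·11 + 3·8.2 = 79.6, giving x_1* = 15.201 and x_2* = 9.1206.
Expenditure on x_1: 11·15.201 = 167.2111; share = 0.691.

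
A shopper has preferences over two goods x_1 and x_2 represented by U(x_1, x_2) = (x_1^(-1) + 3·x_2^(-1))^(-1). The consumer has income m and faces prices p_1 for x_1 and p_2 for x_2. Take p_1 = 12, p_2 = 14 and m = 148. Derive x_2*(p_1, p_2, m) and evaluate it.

MU_x_1 ∝ x_1^(-2), MU_x_2 ∝ 3·x_2^(-2), so MRS = (1/3)·(x_2/x_1)^(2) = p_1/p_2.
Hence x_2/x_1 = (3·p_1/p_2)^(1/(2)), i.e. raised to the 0.5 power.
Substitute x_2 = (x_2/x_1)·x_1 into the budget: x_1* = m/(p_1 + p_2·(x_2/x_1)).
Numerically x_2/x_1 = 1.603567, so x_1* = 148/(12 + 14·1.603567) = 4.2961 and x_2* = 1.603567·4.2961 = 6.8891.

x_2* = 6.8891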